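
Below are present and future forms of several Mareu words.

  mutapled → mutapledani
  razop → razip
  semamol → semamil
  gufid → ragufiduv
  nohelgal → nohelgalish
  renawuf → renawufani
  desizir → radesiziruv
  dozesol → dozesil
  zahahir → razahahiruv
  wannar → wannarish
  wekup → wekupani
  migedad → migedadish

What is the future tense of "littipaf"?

littipafish

mutapled and gufid both end in -d yet inflect differently (mutapledani, ragufiduv), so the final letter is not what conditions the rule; the last vowel is.
"littipaf" has last vowel 'a'. The stems whose last vowel is 'a' (migedad → migedadish, wannar → wannarish, nohelgal → nohelgalish) add -ish.
The other patterns: stems whose last vowel is 'e' or 'u' add -ani; stems whose last vowel is 'i' add ra- … -uv around the stem; stems whose last vowel is 'o' change the last vowel to 'i'.
So littipaf → littipafish.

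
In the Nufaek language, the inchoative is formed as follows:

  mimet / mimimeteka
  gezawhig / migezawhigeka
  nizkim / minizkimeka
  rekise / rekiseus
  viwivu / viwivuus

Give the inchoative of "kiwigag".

mimet and rekise both have last vowel 'e' yet inflect differently (mimimeteka, rekiseus), so the last vowel is not what conditions the rule; whether the stem ends in a vowel or a consonant is.
"kiwigag" ends in a consonant. The stems ending in a consonant (mimet → mimimeteka, gezawhig → migezawhigeka, nizkim → minizkimeka) add mi- … -eka around the stem.
So kiwigag → mikiwigageka.

mikiwigageka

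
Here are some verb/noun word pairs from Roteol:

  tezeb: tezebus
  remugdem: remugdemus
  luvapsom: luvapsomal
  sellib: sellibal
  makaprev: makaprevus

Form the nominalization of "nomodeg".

tezeb and sellib both end in -b yet inflect differently (tezebus, sellibal), so the final letter is not what conditions the rule; the last vowel is.
"nomodeg" has last vowel 'e'. The stems whose last vowel is 'e' (tezeb → tezebus, makaprev → makaprevus, remugdem → remugdemus) add -us.
So nomodeg → nomodegus.

nomodegus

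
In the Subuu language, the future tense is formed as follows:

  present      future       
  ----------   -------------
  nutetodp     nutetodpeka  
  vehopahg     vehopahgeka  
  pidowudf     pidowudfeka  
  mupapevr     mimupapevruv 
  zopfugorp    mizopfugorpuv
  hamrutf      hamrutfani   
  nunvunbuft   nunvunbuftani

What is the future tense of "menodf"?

nutetodp and zopfugorp both end in -p yet inflect differently (nutetodpeka, mizopfugorpuv), so the final letter is not what conditions the rule; the second-to-last letter is.
"menodf" has second-to-last letter 'd'. The stems whose second-to-last letter is 'd' (nutetodp → nutetodpeka, pidowudf → pidowudfeka) add -eka.
The other patterns: stems whose second-to-last letter is 'r' or 'v' add mi- … -uv around the stem; stems whose second-to-last letter is 'f' or 't' add -ani.
So menodf → menodfeka.

menodfeka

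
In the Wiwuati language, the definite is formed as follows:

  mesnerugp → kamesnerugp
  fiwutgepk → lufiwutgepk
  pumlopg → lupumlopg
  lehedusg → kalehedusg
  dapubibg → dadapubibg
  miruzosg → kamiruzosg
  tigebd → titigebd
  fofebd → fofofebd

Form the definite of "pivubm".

pipivubm

pumlopg and dapubibg both end in -g yet inflect differently (lupumlopg, dadapubibg), so the final letter is not what conditions the rule; the second-to-last letter is.
"pivubm" has second-to-last letter 'b'. The stems whose second-to-last letter is 'b' (tigebd → titigebd, dapubibg → dadapubibg, fofebd → fofofebd) repeat the first consonant+vowel as a prefix.
The other patterns: stems whose second-to-last letter is 'p' add the prefix lu-; stems whose second-to-last letter is 'g' or 's' add the prefix ka-.
So pivubm → pipivubm.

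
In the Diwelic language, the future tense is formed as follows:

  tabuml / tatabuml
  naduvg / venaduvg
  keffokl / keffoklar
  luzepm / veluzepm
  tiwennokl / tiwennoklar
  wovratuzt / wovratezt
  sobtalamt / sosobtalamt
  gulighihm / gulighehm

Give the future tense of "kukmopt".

vekukmopt

tiwennokl and tabuml both end in -l yet inflect differently (tiwennoklar, tatabuml), so the final letter is not what conditions the rule; the second-to-last letter is.
"kukmopt" has second-to-last letter 'p'. The one such stem in the data (luzepm → veluzepm) adds the prefix ve-, so the same rule applies.
The other patterns: stems whose second-to-last letter is 'k' add -ar; stems whose second-to-last letter is 'm' repeat the first consonant+vowel as a prefix; stems whose second-to-last letter is 'h' or 'z' change the last vowel to 'e'.
So kukmopt → vekukmopt.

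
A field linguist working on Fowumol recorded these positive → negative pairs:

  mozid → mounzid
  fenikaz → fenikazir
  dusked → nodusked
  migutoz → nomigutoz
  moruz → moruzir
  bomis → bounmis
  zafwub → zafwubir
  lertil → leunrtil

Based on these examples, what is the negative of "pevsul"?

pevsulir

fenikaz and migutoz both end in -z yet inflect differently (fenikazir, nomigutoz), so the final letter is not what conditions the rule; the last vowel is.
"pevsul" has last vowel 'u'. The stems whose last vowel is 'u' (zafwub → zafwubir, moruz → moruzir) add -ir.
So pevsul → pevsulir.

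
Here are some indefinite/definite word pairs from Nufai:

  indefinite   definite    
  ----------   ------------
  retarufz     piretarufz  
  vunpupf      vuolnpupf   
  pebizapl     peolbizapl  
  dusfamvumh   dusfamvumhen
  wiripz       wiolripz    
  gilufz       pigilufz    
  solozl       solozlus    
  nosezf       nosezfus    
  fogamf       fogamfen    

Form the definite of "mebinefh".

vunpupf and fogamf both end in -f yet inflect differently (vuolnpupf, fogamfen), so the final letter is not what conditions the rule; the second-to-last letter is.
"mebinefh" has second-to-last letter 'f'. The stems whose second-to-last letter is 'f' (gilufz → pigilufz, retarufz → piretarufz) add the prefix pi-.
So mebinefh → pimebinefh.

pimebinefh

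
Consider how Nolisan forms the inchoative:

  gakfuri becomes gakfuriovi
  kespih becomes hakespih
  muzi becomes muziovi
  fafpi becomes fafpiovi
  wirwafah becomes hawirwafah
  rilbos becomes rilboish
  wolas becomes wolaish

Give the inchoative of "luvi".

luviovi

"luvi" ends in -i. The stems ending in -i (gakfuri → gakfuriovi, muzi → muziovi, fafpi → fafpiovi) add -ovi.
So luvi → luviovi.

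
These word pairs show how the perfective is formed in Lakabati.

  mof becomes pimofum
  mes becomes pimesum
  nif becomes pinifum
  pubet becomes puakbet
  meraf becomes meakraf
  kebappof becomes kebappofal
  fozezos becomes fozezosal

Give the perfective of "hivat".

hiakvat

mof and meraf both end in -f yet inflect differently (pimofum, meakraf), so the final letter is not what conditions the rule; the number of vowels is.
"hivat" has 2 vowels. The stems with 2 vowels (pubet → puakbet, meraf → meakraf) insert -ak- after the first vowel.
The other patterns: stems with 1 vowel add pi- … -um around the stem; stems with 3 vowels add -al.
So hivat → hiakvat.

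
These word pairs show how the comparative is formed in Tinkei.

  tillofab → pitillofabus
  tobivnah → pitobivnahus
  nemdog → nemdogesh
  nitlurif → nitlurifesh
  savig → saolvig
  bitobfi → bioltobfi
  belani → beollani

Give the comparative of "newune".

newuneesh

nemdog and savig both end in -g yet inflect differently (nemdogesh, saolvig), so the final letter is not what conditions the rule; the first letter is.
"newune" begins with n-. The stems beginning with n- (nemdog → nemdogesh, nitlurif → nitlurifesh) add -esh.
The other patterns: stems beginning with t- add pi- … -us around the stem; stems beginning with b- or s- insert -ol- after the first vowel.
So newune → newuneesh.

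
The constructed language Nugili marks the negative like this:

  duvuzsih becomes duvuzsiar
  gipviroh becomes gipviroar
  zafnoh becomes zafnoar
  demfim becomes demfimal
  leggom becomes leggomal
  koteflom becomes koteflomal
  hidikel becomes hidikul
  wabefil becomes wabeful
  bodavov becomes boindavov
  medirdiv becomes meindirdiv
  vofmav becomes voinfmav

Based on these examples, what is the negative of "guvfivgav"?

"guvfivgav" ends in -v. The stems ending in -v (bodavov → boindavov, medirdiv → meindirdiv, vofmav → voinfmav) insert -in- after the first vowel.
So guvfivgav → guinvfivgav.

guinvfivgav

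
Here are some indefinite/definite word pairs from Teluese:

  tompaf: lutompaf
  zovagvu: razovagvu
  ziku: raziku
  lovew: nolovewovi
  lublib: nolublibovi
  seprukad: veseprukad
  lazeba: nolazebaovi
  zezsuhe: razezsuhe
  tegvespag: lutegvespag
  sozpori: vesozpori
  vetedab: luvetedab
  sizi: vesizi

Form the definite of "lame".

lublib and vetedab both end in -b yet inflect differently (nolublibovi, luvetedab), so the final letter is not what conditions the rule; the first letter is.
"lame" begins with l-. The stems beginning with l- (lazeba → nolazebaovi, lublib → nolublibovi, lovew → nolovewovi) add no- … -ovi around the stem.
So lame → nolameovi.

nolameovi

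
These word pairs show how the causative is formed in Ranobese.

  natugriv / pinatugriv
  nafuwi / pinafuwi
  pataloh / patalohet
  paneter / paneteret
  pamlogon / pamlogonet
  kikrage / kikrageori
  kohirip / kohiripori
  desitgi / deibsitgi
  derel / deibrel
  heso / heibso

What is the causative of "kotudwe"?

kotudweori

nafuwi and desitgi both end in -i yet inflect differently (pinafuwi, deibsitgi), so the final letter is not what conditions the rule; the first letter is.
"kotudwe" begins with k-. The stems beginning with k- (kikrage → kikrageori, kohirip → kohiripori) add -ori.
The other patterns: stems beginning with n- add the prefix pi-; stems beginning with p- add -et; stems beginning with d- or h- insert -ib- after the first vowel.
So kotudwe → kotudweori.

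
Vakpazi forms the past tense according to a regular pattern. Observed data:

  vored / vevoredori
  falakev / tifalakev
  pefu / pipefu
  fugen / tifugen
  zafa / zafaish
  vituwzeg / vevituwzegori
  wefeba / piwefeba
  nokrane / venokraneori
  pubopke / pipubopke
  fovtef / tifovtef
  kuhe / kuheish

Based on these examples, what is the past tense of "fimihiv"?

tifimihiv

"fimihiv" begins with f-. The stems beginning with f- (fugen → tifugen, falakev → tifalakev, fovtef → tifovtef) add the prefix ti-.
So fimihiv → tifimihiv.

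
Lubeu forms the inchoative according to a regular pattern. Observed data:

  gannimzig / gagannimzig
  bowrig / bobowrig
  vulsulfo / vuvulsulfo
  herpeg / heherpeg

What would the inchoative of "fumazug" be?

Every pair shown (gannimzig → gagannimzig, bowrig → bobowrig, vulsulfo → vuvulsulfo, …) follows the same rule: repeat the first consonant+vowel as a prefix.
So fumazug → fufumazug.

fufumazug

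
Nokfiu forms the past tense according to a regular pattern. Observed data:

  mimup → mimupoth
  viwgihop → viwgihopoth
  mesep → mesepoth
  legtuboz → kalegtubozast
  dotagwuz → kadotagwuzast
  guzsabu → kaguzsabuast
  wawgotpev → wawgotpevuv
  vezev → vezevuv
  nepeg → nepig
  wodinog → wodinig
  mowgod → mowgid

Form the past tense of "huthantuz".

kahuthantuzast

"huthantuz" ends in -z. The stems ending in -z (legtuboz → kalegtubozast, dotagwuz → kadotagwuzast) add ka- … -ast around the stem.
So huthantuz → kahuthantuzast.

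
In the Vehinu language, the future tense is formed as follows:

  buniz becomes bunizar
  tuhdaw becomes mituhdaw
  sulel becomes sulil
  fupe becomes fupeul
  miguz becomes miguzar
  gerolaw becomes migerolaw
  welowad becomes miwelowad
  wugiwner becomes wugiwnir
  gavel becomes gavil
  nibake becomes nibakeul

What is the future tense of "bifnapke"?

"bifnapke" ends in -e. The stems ending in -e (nibake → nibakeul, fupe → fupeul) add -ul.
The other patterns: stems ending in -z add -ar; stems ending in -d or -w add the prefix mi-; stems ending in -l or -r change the last vowel to 'i'.
So bifnapke → bifnapkeul.

bifnapkeul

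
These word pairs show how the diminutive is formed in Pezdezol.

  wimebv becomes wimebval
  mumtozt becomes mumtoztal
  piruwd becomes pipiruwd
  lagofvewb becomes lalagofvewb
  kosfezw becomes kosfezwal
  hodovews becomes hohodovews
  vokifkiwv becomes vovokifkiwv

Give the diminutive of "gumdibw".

gumdibwal

vokifkiwv and wimebv both end in -v yet inflect differently (vovokifkiwv, wimebval), so the final letter is not what conditions the rule; the second-to-last letter is.
"gumdibw" has second-to-last letter 'b'. The one such stem in the data (wimebv → wimebval) adds -al, so the same rule applies.
The other pattern: stems whose second-to-last letter is 'w' repeat the first consonant+vowel as a prefix.
So gumdibw → gumdibwal.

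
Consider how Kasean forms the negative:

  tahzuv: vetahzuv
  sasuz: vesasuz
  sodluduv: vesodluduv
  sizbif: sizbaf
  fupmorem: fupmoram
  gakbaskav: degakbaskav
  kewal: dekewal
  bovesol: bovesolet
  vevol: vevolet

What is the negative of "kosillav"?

dekosillav

tahzuv and gakbaskav both end in -v yet inflect differently (vetahzuv, degakbaskav), so the final letter is not what conditions the rule; the last vowel is.
"kosillav" has last vowel 'a'. The stems whose last vowel is 'a' (gakbaskav → degakbaskav, kewal → dekewal) add the prefix de-.
So kosillav → dekosillav.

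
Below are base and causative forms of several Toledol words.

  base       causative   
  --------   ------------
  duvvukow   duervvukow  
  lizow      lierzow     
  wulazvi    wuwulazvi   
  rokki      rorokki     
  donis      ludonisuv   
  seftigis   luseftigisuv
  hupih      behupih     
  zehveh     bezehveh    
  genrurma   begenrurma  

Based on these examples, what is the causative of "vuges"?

"vuges" ends in -s. The stems ending in -s (donis → ludonisuv, seftigis → luseftigisuv) add lu- … -uv around the stem.
So vuges → luvugesuv.

luvugesuv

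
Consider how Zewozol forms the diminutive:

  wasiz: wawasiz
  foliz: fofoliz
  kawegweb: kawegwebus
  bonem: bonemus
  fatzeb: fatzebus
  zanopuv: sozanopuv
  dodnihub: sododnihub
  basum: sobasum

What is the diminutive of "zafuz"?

sozafuz

kawegweb and dodnihub both end in -b yet inflect differently (kawegwebus, sododnihub), so the final letter is not what conditions the rule; the last vowel is.
"zafuz" has last vowel 'u'. The stems whose last vowel is 'u' (zanopuv → sozanopuv, dodnihub → sododnihub, basum → sobasum) add the prefix so-.
The other patterns: stems whose last vowel is 'i' repeat the first consonant+vowel as a prefix; stems whose last vowel is 'e' add -us.
So zafuz → sozafuz.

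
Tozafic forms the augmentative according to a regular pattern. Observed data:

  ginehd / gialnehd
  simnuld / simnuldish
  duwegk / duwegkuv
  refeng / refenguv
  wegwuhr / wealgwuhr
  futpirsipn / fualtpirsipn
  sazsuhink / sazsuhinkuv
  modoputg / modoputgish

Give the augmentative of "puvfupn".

pualvfupn

"puvfupn" has second-to-last letter 'p'. The one such stem in the data (futpirsipn → fualtpirsipn) inserts -al- after the first vowel (as do ginehd, wegwuhr), so the same rule applies.
So puvfupn → pualvfupn.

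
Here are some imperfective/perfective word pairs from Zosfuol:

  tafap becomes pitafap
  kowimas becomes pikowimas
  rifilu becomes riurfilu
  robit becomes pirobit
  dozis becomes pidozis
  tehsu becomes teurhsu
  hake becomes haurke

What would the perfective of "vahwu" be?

vaurhwu

tafap and tehsu both begin with t- yet inflect differently (pitafap, teurhsu), so the first letter is not what conditions the rule; whether the stem ends in a vowel or a consonant is.
"vahwu" ends in a vowel. The stems ending in a vowel (tehsu → teurhsu, rifilu → riurfilu, hake → haurke) insert -ur- after the first vowel.
So vahwu → vaurhwu.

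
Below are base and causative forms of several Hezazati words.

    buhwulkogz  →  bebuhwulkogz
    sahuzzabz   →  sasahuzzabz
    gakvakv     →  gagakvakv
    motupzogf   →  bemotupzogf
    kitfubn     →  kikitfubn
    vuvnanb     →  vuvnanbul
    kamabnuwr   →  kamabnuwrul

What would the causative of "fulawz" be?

fulawzul

buhwulkogz and sahuzzabz both end in -z yet inflect differently (bebuhwulkogz, sasahuzzabz), so the final letter is not what conditions the rule; the second-to-last letter is.
"fulawz" has second-to-last letter 'w'. The one such stem in the data (kamabnuwr → kamabnuwrul) adds -ul, so the same rule applies.
The other patterns: stems whose second-to-last letter is 'g' add the prefix be-; stems whose second-to-last letter is 'b' or 'k' repeat the first consonant+vowel as a prefix.
So fulawz → fulawzul.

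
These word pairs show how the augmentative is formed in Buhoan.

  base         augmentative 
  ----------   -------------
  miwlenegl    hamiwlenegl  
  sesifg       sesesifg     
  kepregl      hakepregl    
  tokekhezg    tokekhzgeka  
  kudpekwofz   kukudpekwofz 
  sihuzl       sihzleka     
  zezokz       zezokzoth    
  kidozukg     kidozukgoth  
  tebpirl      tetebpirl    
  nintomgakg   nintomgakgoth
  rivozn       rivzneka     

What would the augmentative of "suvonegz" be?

hasuvonegz

kepregl and sihuzl both end in -l yet inflect differently (hakepregl, sihzleka), so the final letter is not what conditions the rule; the second-to-last letter is.
"suvonegz" has second-to-last letter 'g'. The stems whose second-to-last letter is 'g' (kepregl → hakepregl, miwlenegl → hamiwlenegl) add the prefix ha-.
The other patterns: stems whose second-to-last letter is 'k' add -oth; stems whose second-to-last letter is 'z' delete the last vowel and add -eka; stems whose second-to-last letter is 'f' or 'r' repeat the first consonant+vowel as a prefix.
So suvonegz → hasuvonegz.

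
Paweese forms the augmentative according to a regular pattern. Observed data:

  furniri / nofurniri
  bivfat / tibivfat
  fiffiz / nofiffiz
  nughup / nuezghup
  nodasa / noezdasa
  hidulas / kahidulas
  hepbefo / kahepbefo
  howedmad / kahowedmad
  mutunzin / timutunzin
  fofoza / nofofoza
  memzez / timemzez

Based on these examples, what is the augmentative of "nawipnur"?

naezwipnur

nodasa and fofoza both end in -a yet inflect differently (noezdasa, nofofoza), so the final letter is not what conditions the rule; the first letter is.
"nawipnur" begins with n-. The stems beginning with n- (nughup → nuezghup, nodasa → noezdasa) insert -ez- after the first vowel.
So nawipnur → naezwipnur.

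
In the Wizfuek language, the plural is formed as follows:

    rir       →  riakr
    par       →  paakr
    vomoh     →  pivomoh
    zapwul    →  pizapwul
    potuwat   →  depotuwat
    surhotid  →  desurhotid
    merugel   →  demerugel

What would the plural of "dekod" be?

pidekod

zapwul and merugel both end in -l yet inflect differently (pizapwul, demerugel), so the final letter is not what conditions the rule; the number of vowels is.
"dekod" has 2 vowels. The stems with 2 vowels (vomoh → pivomoh, zapwul → pizapwul) add the prefix pi-.
So dekod → pidekod.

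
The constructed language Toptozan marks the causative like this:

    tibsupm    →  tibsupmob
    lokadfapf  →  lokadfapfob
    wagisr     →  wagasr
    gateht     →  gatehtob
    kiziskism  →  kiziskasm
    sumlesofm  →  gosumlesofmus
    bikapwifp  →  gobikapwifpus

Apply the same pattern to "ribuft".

sumlesofm and kiziskism both end in -m yet inflect differently (gosumlesofmus, kiziskasm), so the final letter is not what conditions the rule; the second-to-last letter is.
"ribuft" has second-to-last letter 'f'. The stems whose second-to-last letter is 'f' (bikapwifp → gobikapwifpus, sumlesofm → gosumlesofmus) add go- … -us around the stem.
The other patterns: stems whose second-to-last letter is 's' change the last vowel to 'a'; stems whose second-to-last letter is 'h' or 'p' add -ob.
So ribuft → goribuftus.

goribuftus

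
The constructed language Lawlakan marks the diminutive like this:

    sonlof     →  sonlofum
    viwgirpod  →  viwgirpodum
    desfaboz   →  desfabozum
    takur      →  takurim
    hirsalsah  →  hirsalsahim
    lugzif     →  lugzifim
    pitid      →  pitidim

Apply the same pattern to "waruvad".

sonlof and lugzif both end in -f yet inflect differently (sonlofum, lugzifim), so the final letter is not what conditions the rule; the last vowel is.
"waruvad" has last vowel 'a'. The one such stem in the data (hirsalsah → hirsalsahim) adds -im, so the same rule applies.
So waruvad → waruvadim.

waruvadim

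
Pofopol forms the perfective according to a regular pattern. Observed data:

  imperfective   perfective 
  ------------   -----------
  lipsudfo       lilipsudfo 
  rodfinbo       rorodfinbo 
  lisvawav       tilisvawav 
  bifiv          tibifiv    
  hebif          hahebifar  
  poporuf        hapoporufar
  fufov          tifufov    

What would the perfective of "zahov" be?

rodfinbo and fufov both have last vowel 'o' yet inflect differently (rorodfinbo, tifufov), so the last vowel is not what conditions the rule; the final letter is.
"zahov" ends in -v. The stems ending in -v (lisvawav → tilisvawav, bifiv → tibifiv, fufov → tifufov) add the prefix ti-.
The other patterns: stems ending in -o repeat the first consonant+vowel as a prefix; stems ending in -f add ha- … -ar around the stem.
So zahov → tizahov.

tizahov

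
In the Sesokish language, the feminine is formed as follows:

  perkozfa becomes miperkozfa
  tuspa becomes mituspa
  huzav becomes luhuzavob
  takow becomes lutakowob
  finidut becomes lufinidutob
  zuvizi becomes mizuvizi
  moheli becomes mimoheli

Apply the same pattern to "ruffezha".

"ruffezha" ends in a vowel. The stems ending in a vowel (zuvizi → mizuvizi, perkozfa → miperkozfa, moheli → mimoheli) add the prefix mi-.
The other pattern: stems ending in a consonant add lu- … -ob around the stem.
So ruffezha → miruffezha.

miruffezha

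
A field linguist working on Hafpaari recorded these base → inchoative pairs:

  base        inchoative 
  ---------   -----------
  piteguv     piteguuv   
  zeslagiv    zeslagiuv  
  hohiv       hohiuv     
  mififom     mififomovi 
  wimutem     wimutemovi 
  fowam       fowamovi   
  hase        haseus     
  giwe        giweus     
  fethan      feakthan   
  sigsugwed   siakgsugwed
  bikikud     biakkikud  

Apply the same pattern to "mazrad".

maakzrad

wimutem and hase both have last vowel 'e' yet inflect differently (wimutemovi, haseus), so the last vowel is not what conditions the rule; the final letter is.
"mazrad" ends in -d. The stems ending in -d (sigsugwed → siakgsugwed, bikikud → biakkikud) insert -ak- after the first vowel.
The other patterns: stems ending in -v drop the final letter and add -uv; stems ending in -m add -ovi; stems ending in -e add -us.
So mazrad → maakzrad.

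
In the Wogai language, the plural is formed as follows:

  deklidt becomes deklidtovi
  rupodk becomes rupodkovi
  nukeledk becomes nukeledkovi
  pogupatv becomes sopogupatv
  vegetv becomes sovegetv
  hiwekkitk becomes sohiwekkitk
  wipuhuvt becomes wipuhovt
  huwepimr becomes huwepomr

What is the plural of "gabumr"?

gabomr

rupodk and hiwekkitk both end in -k yet inflect differently (rupodkovi, sohiwekkitk), so the final letter is not what conditions the rule; the second-to-last letter is.
"gabumr" has second-to-last letter 'm'. The one such stem in the data (huwepimr → huwepomr) changes the last vowel to 'o' (as does wipuhuvt), so the same rule applies.
So gabumr → gabomr.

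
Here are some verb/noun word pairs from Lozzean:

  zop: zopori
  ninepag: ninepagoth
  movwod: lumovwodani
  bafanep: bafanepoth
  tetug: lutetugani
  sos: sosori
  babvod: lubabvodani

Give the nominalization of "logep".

"logep" has 2 vowels. The stems with 2 vowels (tetug → lutetugani, movwod → lumovwodani, babvod → lubabvodani) add lu- … -ani around the stem.
The other patterns: stems with 1 vowel add -ori; stems with 3 vowels add -oth.
So logep → lulogepani.

lulogepani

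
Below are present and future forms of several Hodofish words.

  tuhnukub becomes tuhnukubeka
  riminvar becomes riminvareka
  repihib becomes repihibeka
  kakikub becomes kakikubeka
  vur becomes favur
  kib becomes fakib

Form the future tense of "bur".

fabur

kib and repihib both end in -b yet inflect differently (fakib, repihibeka), so the final letter is not what conditions the rule; the number of vowels is.
"bur" has 1 vowel. The stems with 1 vowel (kib → fakib, vur → favur) add the prefix fa-.
The other pattern: stems with 3 vowels add -eka.
So bur → fabur.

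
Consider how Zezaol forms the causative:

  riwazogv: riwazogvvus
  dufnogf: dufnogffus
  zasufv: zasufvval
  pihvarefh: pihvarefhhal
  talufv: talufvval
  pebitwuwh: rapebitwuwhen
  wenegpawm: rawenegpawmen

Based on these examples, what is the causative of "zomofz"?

riwazogv and zasufv both end in -v yet inflect differently (riwazogvvus, zasufvval), so the final letter is not what conditions the rule; the second-to-last letter is.
"zomofz" has second-to-last letter 'f'. The stems whose second-to-last letter is 'f' (zasufv → zasufvval, pihvarefh → pihvarefhhal, talufv → talufvval) double the final consonant and add -al.
The other patterns: stems whose second-to-last letter is 'g' double the final consonant and add -us; stems whose second-to-last letter is 'w' add ra- … -en around the stem.
So zomofz → zomofzzal.

zomofzzal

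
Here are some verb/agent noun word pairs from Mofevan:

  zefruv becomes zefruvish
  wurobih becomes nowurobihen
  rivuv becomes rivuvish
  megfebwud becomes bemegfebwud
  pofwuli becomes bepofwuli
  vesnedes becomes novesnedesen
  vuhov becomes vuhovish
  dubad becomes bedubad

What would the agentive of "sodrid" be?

"sodrid" ends in -d. The stems ending in -d (megfebwud → bemegfebwud, dubad → bedubad) add the prefix be-.
The other patterns: stems ending in -h or -s add no- … -en around the stem; stems ending in -v add -ish.
So sodrid → besodrid.

besodrid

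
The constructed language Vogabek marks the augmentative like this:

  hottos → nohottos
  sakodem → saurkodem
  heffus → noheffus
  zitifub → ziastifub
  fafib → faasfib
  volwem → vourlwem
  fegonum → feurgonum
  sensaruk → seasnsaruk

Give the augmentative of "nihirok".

"nihirok" ends in -k. The one such stem in the data (sensaruk → seasnsaruk) inserts -as- after the first vowel (as do zitifub, fafib), so the same rule applies.
The other patterns: stems ending in -m insert -ur- after the first vowel; stems ending in -s add the prefix no-.
So nihirok → niashirok.

niashirok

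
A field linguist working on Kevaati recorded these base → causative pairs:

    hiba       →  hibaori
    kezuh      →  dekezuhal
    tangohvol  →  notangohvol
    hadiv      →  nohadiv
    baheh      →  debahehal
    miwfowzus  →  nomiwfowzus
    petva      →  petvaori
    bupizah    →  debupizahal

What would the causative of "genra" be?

"genra" ends in -a. The stems ending in -a (hiba → hibaori, petva → petvaori) add -ori.
So genra → genraori.

genraori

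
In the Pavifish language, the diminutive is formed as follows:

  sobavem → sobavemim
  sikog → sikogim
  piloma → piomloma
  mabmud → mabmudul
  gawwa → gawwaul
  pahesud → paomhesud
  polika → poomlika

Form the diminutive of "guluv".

"guluv" begins with g-. The one such stem in the data (gawwa → gawwaul) adds -ul, so the same rule applies.
The other patterns: stems beginning with p- insert -om- after the first vowel; stems beginning with s- add -im.
So guluv → guluvul.

guluvul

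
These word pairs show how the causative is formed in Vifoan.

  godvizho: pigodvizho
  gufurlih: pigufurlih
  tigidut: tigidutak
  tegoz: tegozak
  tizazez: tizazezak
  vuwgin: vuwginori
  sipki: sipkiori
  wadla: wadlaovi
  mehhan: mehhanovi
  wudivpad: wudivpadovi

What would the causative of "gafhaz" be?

vuwgin and mehhan both end in -n yet inflect differently (vuwginori, mehhanovi), so the final letter is not what conditions the rule; the first letter is.
"gafhaz" begins with g-. The stems beginning with g- (godvizho → pigodvizho, gufurlih → pigufurlih) add the prefix pi-.
The other patterns: stems beginning with t- add -ak; stems beginning with s- or v- add -ori; stems beginning with m- or w- add -ovi.
So gafhaz → pigafhaz.

pigafhaz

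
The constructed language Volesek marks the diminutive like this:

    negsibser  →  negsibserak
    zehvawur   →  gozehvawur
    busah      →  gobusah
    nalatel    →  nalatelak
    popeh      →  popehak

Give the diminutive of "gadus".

gogadus

negsibser and zehvawur both end in -r yet inflect differently (negsibserak, gozehvawur), so the final letter is not what conditions the rule; the last vowel is.
"gadus" has last vowel 'u'. The one such stem in the data (zehvawur → gozehvawur) adds the prefix go-, so the same rule applies.
The other pattern: stems whose last vowel is 'e' add -ak.
So gadus → gogadus.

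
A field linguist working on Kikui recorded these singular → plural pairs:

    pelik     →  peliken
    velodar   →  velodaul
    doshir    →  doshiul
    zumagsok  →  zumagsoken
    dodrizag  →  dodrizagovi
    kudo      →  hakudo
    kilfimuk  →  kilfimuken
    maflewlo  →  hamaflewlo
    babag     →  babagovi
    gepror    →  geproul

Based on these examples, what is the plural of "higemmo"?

hahigemmo

"higemmo" ends in -o. The stems ending in -o (kudo → hakudo, maflewlo → hamaflewlo) add the prefix ha-.
So higemmo → hahigemmo.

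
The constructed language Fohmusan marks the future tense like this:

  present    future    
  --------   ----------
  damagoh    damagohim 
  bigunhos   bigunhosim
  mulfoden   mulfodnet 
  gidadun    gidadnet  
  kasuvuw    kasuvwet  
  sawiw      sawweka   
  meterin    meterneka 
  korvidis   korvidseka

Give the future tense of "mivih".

mivheka

"mivih" has last vowel 'i'. The stems whose last vowel is 'i' (sawiw → sawweka, meterin → meterneka, korvidis → korvidseka) delete the last vowel and add -eka.
So mivih → mivheka.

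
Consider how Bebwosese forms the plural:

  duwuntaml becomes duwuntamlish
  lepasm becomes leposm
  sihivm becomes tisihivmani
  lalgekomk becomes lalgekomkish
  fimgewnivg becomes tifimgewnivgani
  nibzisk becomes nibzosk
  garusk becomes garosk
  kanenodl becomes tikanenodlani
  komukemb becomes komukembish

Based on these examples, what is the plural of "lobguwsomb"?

lobguwsombish

lalgekomk and garusk both end in -k yet inflect differently (lalgekomkish, garosk), so the final letter is not what conditions the rule; the second-to-last letter is.
"lobguwsomb" has second-to-last letter 'm'. The stems whose second-to-last letter is 'm' (komukemb → komukembish, lalgekomk → lalgekomkish, duwuntaml → duwuntamlish) add -ish.
The other patterns: stems whose second-to-last letter is 's' change the last vowel to 'o'; stems whose second-to-last letter is 'd' or 'v' add ti- … -ani around the stem.
So lobguwsomb → lobguwsombish.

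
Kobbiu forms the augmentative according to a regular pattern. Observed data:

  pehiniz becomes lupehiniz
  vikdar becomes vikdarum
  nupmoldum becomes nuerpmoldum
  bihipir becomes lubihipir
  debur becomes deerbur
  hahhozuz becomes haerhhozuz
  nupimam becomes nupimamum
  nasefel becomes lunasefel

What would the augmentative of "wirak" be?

wirakum

"wirak" has last vowel 'a'. The stems whose last vowel is 'a' (nupimam → nupimamum, vikdar → vikdarum) add -um.
The other patterns: stems whose last vowel is 'u' insert -er- after the first vowel; stems whose last vowel is 'e' or 'i' add the prefix lu-.
So wirak → wirakum.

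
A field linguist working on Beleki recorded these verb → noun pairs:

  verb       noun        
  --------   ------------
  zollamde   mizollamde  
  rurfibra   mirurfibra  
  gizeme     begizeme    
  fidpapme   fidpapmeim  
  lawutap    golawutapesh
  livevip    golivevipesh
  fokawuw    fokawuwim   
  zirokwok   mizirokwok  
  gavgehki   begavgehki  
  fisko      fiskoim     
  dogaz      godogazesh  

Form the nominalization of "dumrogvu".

godumrogvuesh

zollamde and fidpapme both end in -e yet inflect differently (mizollamde, fidpapmeim), so the final letter is not what conditions the rule; the first letter is.
"dumrogvu" begins with d-. The one such stem in the data (dogaz → godogazesh) adds go- … -esh around the stem, so the same rule applies.
The other patterns: stems beginning with r- or z- add the prefix mi-; stems beginning with f- add -im; stems beginning with g- add the prefix be-.
So dumrogvu → godumrogvuesh.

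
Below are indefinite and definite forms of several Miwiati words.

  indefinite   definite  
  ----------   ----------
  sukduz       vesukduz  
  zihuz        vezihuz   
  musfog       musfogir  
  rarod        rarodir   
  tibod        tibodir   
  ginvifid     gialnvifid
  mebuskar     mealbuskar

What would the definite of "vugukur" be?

rarod and ginvifid both end in -d yet inflect differently (rarodir, gialnvifid), so the final letter is not what conditions the rule; the last vowel is.
"vugukur" has last vowel 'u'. The stems whose last vowel is 'u' (sukduz → vesukduz, zihuz → vezihuz) add the prefix ve-.
The other patterns: stems whose last vowel is 'o' add -ir; stems whose last vowel is 'a' or 'i' insert -al- after the first vowel.
So vugukur → vevugukur.

vevugukur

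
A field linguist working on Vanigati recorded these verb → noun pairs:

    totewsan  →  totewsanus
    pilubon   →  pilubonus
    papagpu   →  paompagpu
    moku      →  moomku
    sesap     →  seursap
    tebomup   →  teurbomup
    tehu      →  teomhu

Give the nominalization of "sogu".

soomgu

papagpu and tebomup both have last vowel 'u' yet inflect differently (paompagpu, teurbomup), so the last vowel is not what conditions the rule; the final letter is.
"sogu" ends in -u. The stems ending in -u (papagpu → paompagpu, moku → moomku, tehu → teomhu) insert -om- after the first vowel.
So sogu → soomgu.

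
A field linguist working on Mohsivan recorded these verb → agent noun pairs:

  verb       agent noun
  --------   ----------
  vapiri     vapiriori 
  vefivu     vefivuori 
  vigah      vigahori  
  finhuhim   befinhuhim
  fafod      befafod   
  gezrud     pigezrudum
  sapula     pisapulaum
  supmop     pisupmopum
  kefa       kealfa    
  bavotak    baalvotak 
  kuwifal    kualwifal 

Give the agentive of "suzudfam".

pisuzudfamum

fafod and gezrud both end in -d yet inflect differently (befafod, pigezrudum), so the final letter is not what conditions the rule; the first letter is.
"suzudfam" begins with s-. The stems beginning with s- (sapula → pisapulaum, supmop → pisupmopum) add pi- … -um around the stem.
The other patterns: stems beginning with v- add -ori; stems beginning with f- add the prefix be-; stems beginning with b- or k- insert -al- after the first vowel.
So suzudfam → pisuzudfamum.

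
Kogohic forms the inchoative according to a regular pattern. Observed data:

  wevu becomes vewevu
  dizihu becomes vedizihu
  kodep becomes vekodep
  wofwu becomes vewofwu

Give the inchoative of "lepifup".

Every pair shown (wevu → vewevu, dizihu → vedizihu, kodep → vekodep, …) follows the same rule: add the prefix ve-.
So lepifup → velepifup.

velepifup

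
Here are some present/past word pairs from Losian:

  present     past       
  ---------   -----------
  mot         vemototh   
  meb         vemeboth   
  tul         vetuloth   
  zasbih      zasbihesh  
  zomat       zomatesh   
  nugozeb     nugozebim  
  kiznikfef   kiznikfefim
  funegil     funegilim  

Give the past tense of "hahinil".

mot and zomat both end in -t yet inflect differently (vemototh, zomatesh), so the final letter is not what conditions the rule; the number of vowels is.
"hahinil" has 3 vowels. The stems with 3 vowels (nugozeb → nugozebim, kiznikfef → kiznikfefim, funegil → funegilim) add -im.
The other patterns: stems with 1 vowel add ve- … -oth around the stem; stems with 2 vowels add -esh.
So hahinil → hahinilim.

hahinilim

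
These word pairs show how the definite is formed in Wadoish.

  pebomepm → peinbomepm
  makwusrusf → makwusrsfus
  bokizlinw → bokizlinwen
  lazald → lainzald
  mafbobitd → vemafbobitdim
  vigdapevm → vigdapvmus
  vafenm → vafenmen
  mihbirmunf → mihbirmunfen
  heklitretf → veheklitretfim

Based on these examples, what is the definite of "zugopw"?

heklitretf and makwusrusf both end in -f yet inflect differently (veheklitretfim, makwusrsfus), so the final letter is not what conditions the rule; the second-to-last letter is.
"zugopw" has second-to-last letter 'p'. The one such stem in the data (pebomepm → peinbomepm) inserts -in- after the first vowel (as does lazald), so the same rule applies.
The other patterns: stems whose second-to-last letter is 't' add ve- … -im around the stem; stems whose second-to-last letter is 's' or 'v' delete the last vowel and add -us; stems whose second-to-last letter is 'n' add -en.
So zugopw → zuingopw.

zuingopw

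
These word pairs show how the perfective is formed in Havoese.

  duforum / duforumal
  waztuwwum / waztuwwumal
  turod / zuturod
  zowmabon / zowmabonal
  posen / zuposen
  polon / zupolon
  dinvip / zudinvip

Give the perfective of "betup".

zowmabon and posen both end in -n yet inflect differently (zowmabonal, zuposen), so the final letter is not what conditions the rule; the number of vowels is.
"betup" has 2 vowels. The stems with 2 vowels (posen → zuposen, turod → zuturod, polon → zupolon) add the prefix zu-.
The other pattern: stems with 3 vowels add -al.
So betup → zubetup.

zubetup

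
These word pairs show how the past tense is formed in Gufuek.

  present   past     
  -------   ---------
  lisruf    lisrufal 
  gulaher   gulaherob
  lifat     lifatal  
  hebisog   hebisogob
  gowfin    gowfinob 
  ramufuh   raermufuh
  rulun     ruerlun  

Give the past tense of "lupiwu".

lupiwual

rulun and gowfin both end in -n yet inflect differently (ruerlun, gowfinob), so the final letter is not what conditions the rule; the first letter is.
"lupiwu" begins with l-. The stems beginning with l- (lisruf → lisrufal, lifat → lifatal) add -al.
The other patterns: stems beginning with r- insert -er- after the first vowel; stems beginning with g- or h- add -ob.
So lupiwu → lupiwual.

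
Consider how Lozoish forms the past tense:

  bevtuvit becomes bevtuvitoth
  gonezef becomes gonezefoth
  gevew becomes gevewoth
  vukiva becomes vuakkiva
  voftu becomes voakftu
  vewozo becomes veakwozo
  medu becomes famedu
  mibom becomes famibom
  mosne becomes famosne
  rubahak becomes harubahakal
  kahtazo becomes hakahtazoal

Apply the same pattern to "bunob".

voftu and medu both end in -u yet inflect differently (voakftu, famedu), so the final letter is not what conditions the rule; the first letter is.
"bunob" begins with b-. The one such stem in the data (bevtuvit → bevtuvitoth) adds -oth, so the same rule applies.
The other patterns: stems beginning with v- insert -ak- after the first vowel; stems beginning with m- add the prefix fa-; stems beginning with k- or r- add ha- … -al around the stem.
So bunob → bunoboth.

bunoboth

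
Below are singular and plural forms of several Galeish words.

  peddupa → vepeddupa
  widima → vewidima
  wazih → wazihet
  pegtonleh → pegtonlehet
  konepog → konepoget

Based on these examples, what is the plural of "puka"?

vepuka

"puka" ends in a vowel. The stems ending in a vowel (peddupa → vepeddupa, widima → vewidima) add the prefix ve-.
So puka → vepuka.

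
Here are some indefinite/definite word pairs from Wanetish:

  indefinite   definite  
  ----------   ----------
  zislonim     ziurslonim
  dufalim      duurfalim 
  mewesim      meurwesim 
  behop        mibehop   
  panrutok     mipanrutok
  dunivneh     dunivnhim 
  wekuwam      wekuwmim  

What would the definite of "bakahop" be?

"bakahop" has last vowel 'o'. The stems whose last vowel is 'o' (behop → mibehop, panrutok → mipanrutok) add the prefix mi-.
So bakahop → mibakahop.

mibakahop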